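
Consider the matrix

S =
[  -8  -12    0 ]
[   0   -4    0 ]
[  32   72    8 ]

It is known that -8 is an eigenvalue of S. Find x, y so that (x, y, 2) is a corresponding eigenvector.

We need (S + 8I)v = 0.
S + 8I = [[0, -12, 0], [0, 4, 0], [32, 72, 16]].
Row 1: (0)·x + (-12)·y + (0)·2 = 0
Row 2: (0)·x + (4)·y + (0)·2 = 0
Row 3: (32)·x + (72)·y + (16)·2 = 0
Solving gives x = -1, y = 0.
Check: S·(-1, 0, 2) = (8, 0, -16) = -8·(-1, 0, 2).

-1, 0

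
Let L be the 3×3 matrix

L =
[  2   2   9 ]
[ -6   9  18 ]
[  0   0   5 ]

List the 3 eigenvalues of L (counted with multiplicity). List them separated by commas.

Compute the characteristic polynomial p(t) = det(tI - L).
Expanding the 3×3 determinant: p(t) = t^3 - 16t^2 + 85t - 150.
Since p(5) = 0, t = 5 is a root.
Factor out (t - 5): p(t) = (t - 5)·(t^2 - 11t + 30).
The quadratic factors as (t - 5)·(t - 6).
Eigenvalues: 5, 5, 6.

5, 5, 6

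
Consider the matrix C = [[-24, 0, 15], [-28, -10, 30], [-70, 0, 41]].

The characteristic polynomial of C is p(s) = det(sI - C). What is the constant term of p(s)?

p(s) = s^3 - 7s^2 - 104s + 660.
The constant term is 660.

660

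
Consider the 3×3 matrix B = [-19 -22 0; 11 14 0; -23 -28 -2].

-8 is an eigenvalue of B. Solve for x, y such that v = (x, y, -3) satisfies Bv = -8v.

We need (B + 8I)v = 0.
B + 8I = [[-11, -22, 0], [11, 22, 0], [-23, -28, 6]].
Row 1: (-11)·x + (-22)·y + (0)·-3 = 0
Row 2: (11)·x + (22)·y + (0)·-3 = 0
Row 3: (-23)·x + (-28)·y + (6)·-3 = 0
Solving gives x = -2, y = 1.
Check: B·(-2, 1, -3) = (16, -8, 24) = -8·(-2, 1, -3).

-2, 1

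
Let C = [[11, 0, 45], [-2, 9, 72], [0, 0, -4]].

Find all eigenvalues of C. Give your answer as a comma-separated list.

-4, 9, 11

Compute the characteristic polynomial p(t) = det(tI - C).
Expanding the 3×3 determinant: p(t) = t^3 - 16t^2 + 19t + 396.
Try t = -4: p(-4) = 0, so -4 is a root.
Factor out (t + 4): p(t) = (t + 4)·(t^2 - 20t + 99).
The quadratic factors as (t - 9)·(t - 11).
Eigenvalues: -4, 9, 11.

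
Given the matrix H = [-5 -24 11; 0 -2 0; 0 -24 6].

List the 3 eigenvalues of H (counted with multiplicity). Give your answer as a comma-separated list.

-5, -2, 6

Set up det(sI - H) = 0.
Cofactor expansion gives p(s) = s^3 + s^2 - 32s - 60.
Try s = -2: p(-2) = 0, so -2 is a root.
Factor out (s + 2): p(s) = (s + 2)·(s^2 - s - 30).
The quadratic factors as (s + 5)·(s - 6).
Eigenvalues: -5, -2, 6.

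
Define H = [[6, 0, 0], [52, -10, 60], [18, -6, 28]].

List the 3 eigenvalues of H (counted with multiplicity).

6, 8, 10

Compute the characteristic polynomial p(λ) = det(λI - H).
Cofactor expansion gives p(λ) = λ^3 - 24λ^2 + 188λ - 480.
Since p(6) = 0, λ = 6 is a root.
Factor out (λ - 6): p(λ) = (λ - 6)·(λ^2 - 18λ + 80).
The quadratic factors as (λ - 8)·(λ - 10).
Eigenvalues: 6, 8, 10.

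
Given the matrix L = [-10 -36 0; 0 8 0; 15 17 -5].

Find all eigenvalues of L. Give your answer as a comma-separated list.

-10, -5, 8

Set up det(sI - L) = 0.
Expanding the 3×3 determinant: p(s) = s^3 + 7s^2 - 70s - 400.
Since p(-5) = 0, s = -5 is a root.
Dividing by (s + 5) leaves s^2 + 2s - 80.
The quadratic factors as (s + 10)·(s - 8).
Eigenvalues: -10, -5, 8.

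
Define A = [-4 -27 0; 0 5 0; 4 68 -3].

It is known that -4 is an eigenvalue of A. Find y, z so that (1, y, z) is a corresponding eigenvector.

We need (A + 4I)v = 0.
A + 4I = [[0, -27, 0], [0, 9, 0], [4, 68, 1]].
Row 1: (0)·1 + (-27)·y + (0)·z = 0
Row 2: (0)·1 + (9)·y + (0)·z = 0
Row 3: (4)·1 + (68)·y + (1)·z = 0
Solving gives y = 0, z = -4.
Check: A·(1, 0, -4) = (-4, 0, 16) = -4·(1, 0, -4).

0, -4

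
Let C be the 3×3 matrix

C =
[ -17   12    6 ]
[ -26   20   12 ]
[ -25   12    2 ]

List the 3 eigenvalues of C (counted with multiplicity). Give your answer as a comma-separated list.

-4, 4, 5

The characteristic polynomial is p(t) = det(tI - C).
Expanding the 3×3 determinant: p(t) = t^3 - 5t^2 - 16t + 80.
Rational-root test: t = 4 gives p(4) = 0.
Dividing by (t - 4) leaves t^2 - t - 20.
The quadratic factors as (t + 4)·(t - 5).
Eigenvalues: -4, 4, 5.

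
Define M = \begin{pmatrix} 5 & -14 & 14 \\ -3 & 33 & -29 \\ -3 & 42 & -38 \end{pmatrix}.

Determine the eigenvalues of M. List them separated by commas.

-9, 4, 5

Set up det(lambda·I - M) = 0.
Cofactor expansion gives p(lambda) = lambda^3 - 61·lambda + 180.
Rational-root test: lambda = 5 gives p(5) = 0.
Dividing by (lambda - 5) leaves lambda^2 + 5·lambda - 36.
The quadratic factors as (lambda + 9)·(lambda - 4).
Eigenvalues: -9, 4, 5.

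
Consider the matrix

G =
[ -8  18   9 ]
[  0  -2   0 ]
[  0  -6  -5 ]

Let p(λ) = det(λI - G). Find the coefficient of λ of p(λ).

p(λ) = λ^3 + 15λ^2 + 66λ + 80.
The coefficient of λ is 66.

66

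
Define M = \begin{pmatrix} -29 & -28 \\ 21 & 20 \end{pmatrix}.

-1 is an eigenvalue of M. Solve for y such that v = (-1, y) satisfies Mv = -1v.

We need (M + 1I)v = 0.
M + 1I = [[-28, -28], [21, 21]].
Row 1: (-28)·-1 + (-28)·y = 0
Row 2: (21)·-1 + (21)·y = 0
Solving gives y = 1.
Check: M·(-1, 1) = (1, -1) = -1·(-1, 1).

1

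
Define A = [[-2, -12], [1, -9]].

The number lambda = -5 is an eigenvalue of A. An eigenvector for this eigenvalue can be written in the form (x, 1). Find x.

4

We need (A + 5I)v = 0.
A + 5I = [[3, -12], [1, -4]].
Row 1: (3)·x + (-12)·1 = 0
Row 2: (1)·x + (-4)·1 = 0
Solving gives x = 4.
Check: A·(4, 1) = (-20, -5) = -5·(4, 1).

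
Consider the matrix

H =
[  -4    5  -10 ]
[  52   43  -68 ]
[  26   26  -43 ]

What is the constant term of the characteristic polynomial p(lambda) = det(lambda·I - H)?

-324

p(0) = det(0·I − H) = det(−H) = (−1)^3·det(H).
det(H) = 324, so p(0) = -324.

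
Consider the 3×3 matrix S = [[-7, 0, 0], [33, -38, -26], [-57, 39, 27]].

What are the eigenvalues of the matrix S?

-12, -7, 1

Compute the characteristic polynomial p(t) = det(tI - S).
Expanding the 3×3 determinant: p(t) = t^3 + 18t^2 + 65t - 84.
Since p(1) = 0, t = 1 is a root.
Factor out (t - 1): p(t) = (t - 1)·(t^2 + 19t + 84).
The quadratic factors as (t + 12)·(t + 7).
Eigenvalues: -12, -7, 1.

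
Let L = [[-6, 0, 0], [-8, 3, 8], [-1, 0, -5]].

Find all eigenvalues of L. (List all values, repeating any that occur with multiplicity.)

-6, -5, 3

Set up det(λI - L) = 0.
Expanding the 3×3 determinant: p(λ) = λ^3 + 8λ^2 - 3λ - 90.
Since p(3) = 0, λ = 3 is a root.
Factor out (λ - 3): p(λ) = (λ - 3)·(λ^2 + 11λ + 30).
The quadratic factors as (λ + 6)·(λ + 5).
Eigenvalues: -6, -5, 3.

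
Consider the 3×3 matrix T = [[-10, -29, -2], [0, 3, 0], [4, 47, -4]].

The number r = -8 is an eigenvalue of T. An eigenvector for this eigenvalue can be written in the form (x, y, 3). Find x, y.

We need (T + 8I)v = 0.
T + 8I = [[-2, -29, -2], [0, 11, 0], [4, 47, 4]].
Row 1: (-2)·x + (-29)·y + (-2)·3 = 0
Row 2: (0)·x + (11)·y + (0)·3 = 0
Row 3: (4)·x + (47)·y + (4)·3 = 0
Solving gives x = -3, y = 0.
Check: T·(-3, 0, 3) = (24, 0, -24) = -8·(-3, 0, 3).

-3, 0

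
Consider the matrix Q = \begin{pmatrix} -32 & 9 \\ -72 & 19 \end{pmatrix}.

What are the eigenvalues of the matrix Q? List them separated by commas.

-8, -5

det(Q - λI) = (-32 - λ)(19 - λ) - (9)·(-72) = λ^2 + 13λ + 40.
This factors as (λ + 8)·(λ + 5) = 0.
Eigenvalues: -8, -5.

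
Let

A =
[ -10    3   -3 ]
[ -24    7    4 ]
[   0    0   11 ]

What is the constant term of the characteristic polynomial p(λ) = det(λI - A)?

-22

p(0) = det(0·I − A) = det(−A) = (−1)^3·det(A).
det(A) = 22, so p(0) = -22.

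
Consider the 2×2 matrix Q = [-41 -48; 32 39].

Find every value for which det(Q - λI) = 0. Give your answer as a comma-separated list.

det(Q - lambda·I) = (-41 - lambda)(39 - lambda) - (-48)·(32) = lambda^2 + 2·lambda - 63.
This factors as (lambda + 9)·(lambda - 7) = 0.
Eigenvalues: -9, 7.

-9, 7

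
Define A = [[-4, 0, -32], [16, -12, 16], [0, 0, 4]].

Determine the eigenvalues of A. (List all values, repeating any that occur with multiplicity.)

Set up det(μI - A) = 0.
Cofactor expansion gives p(μ) = μ^3 + 12μ^2 - 16μ - 192.
Since p(-4) = 0, μ = -4 is a root.
Dividing by (μ + 4) leaves μ^2 + 8μ - 48.
The quadratic factors as (μ + 12)·(μ - 4).
Eigenvalues: -12, -4, 4.

-12, -4, 4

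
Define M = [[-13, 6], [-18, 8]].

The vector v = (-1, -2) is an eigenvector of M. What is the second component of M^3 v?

First find the eigenvalue: Mv = (1, 2) = -1·(-1, -2), so λ = -1.
Then M^3 v = λ^3·v = (-1)^3·(-1, -2) = -1·(-1, -2) = (1, 2).

2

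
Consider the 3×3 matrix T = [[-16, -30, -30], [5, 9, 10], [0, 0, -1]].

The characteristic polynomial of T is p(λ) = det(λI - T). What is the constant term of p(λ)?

p(λ) = λ^3 + 8λ^2 + 13λ + 6.
The constant term is 6.

6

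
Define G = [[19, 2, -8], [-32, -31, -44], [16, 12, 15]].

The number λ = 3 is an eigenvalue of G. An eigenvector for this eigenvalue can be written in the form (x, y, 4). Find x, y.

3, -8

We need (G - 3I)v = 0.
G - 3I = [[16, 2, -8], [-32, -34, -44], [16, 12, 12]].
Row 1: (16)·x + (2)·y + (-8)·4 = 0
Row 2: (-32)·x + (-34)·y + (-44)·4 = 0
Row 3: (16)·x + (12)·y + (12)·4 = 0
Solving gives x = 3, y = -8.
Check: G·(3, -8, 4) = (9, -24, 12) = 3·(3, -8, 4).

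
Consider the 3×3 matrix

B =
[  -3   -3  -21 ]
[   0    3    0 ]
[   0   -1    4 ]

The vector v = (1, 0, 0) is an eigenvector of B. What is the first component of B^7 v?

-2187

First find the eigenvalue: Bv = (-3, 0, 0) = -3·(1, 0, 0), so λ = -3.
Then B^7 v = λ^7·v = (-3)^7·(1, 0, 0) = -2187·(1, 0, 0) = (-2187, 0, 0).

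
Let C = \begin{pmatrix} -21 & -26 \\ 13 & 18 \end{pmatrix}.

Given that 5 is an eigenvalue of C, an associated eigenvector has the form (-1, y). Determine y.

1

We need (C - 5I)v = 0.
C - 5I = [[-26, -26], [13, 13]].
Row 1: (-26)·-1 + (-26)·y = 0
Row 2: (13)·-1 + (13)·y = 0
Solving gives y = 1.
Check: C·(-1, 1) = (-5, 5) = 5·(-1, 1).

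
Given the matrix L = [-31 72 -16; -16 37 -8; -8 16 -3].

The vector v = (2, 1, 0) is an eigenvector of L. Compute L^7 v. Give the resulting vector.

First find the eigenvalue: Lv = (10, 5, 0) = 5·(2, 1, 0), so λ = 5.
Then L^7 v = λ^7·v = 5^7·(2, 1, 0) = 78125·(2, 1, 0) = (156250, 78125, 0).

(156250, 78125, 0)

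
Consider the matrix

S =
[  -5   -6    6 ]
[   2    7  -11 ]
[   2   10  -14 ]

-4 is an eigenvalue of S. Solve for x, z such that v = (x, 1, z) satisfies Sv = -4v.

0, 1

We need (S + 4I)v = 0.
S + 4I = [[-1, -6, 6], [2, 11, -11], [2, 10, -10]].
Row 1: (-1)·x + (-6)·1 + (6)·z = 0
Row 2: (2)·x + (11)·1 + (-11)·z = 0
Row 3: (2)·x + (10)·1 + (-10)·z = 0
Solving gives x = 0, z = 1.
Check: S·(0, 1, 1) = (0, -4, -4) = -4·(0, 1, 1).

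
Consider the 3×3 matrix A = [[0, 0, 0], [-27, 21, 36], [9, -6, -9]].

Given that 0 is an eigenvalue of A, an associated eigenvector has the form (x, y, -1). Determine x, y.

We need (A)v = 0.
A = [[0, 0, 0], [-27, 21, 36], [9, -6, -9]].
Row 1: (0)·x + (0)·y + (0)·-1 = 0
Row 2: (-27)·x + (21)·y + (36)·-1 = 0
Row 3: (9)·x + (-6)·y + (-9)·-1 = 0
Solving gives x = 1, y = 3.
Check: A·(1, 3, -1) = (0, 0, 0) = 0·(1, 3, -1).

1, 3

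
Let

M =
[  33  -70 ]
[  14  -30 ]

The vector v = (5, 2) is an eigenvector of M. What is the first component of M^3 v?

625

First find the eigenvalue: Mv = (25, 10) = 5·(5, 2), so λ = 5.
Then M^3 v = λ^3·v = 5^3·(5, 2) = 125·(5, 2) = (625, 250).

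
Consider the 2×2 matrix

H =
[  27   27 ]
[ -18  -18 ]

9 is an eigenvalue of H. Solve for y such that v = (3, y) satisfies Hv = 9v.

-2

We need (H - 9I)v = 0.
H - 9I = [[18, 27], [-18, -27]].
Row 1: (18)·3 + (27)·y = 0
Row 2: (-18)·3 + (-27)·y = 0
Solving gives y = -2.
Check: H·(3, -2) = (27, -18) = 9·(3, -2).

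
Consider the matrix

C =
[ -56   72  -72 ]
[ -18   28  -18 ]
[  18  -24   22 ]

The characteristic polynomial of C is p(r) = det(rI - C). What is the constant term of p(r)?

-64

p(r) = r^3 + 6r^2 - 24r - 64.
The constant term is -64.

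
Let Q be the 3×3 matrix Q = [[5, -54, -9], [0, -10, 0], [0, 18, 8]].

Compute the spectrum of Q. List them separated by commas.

Compute the characteristic polynomial p(r) = det(rI - Q).
Cofactor expansion gives p(r) = r^3 - 3r^2 - 90r + 400.
Since p(5) = 0, r = 5 is a root.
Dividing by (r - 5) leaves r^2 + 2r - 80.
The quadratic factors as (r + 10)·(r - 8).
Eigenvalues: -10, 5, 8.

-10, 5, 8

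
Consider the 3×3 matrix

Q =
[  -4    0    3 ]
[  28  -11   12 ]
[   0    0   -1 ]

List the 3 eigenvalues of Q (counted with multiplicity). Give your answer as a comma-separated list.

-11, -4, -1

The characteristic polynomial is p(r) = det(rI - Q).
Cofactor expansion gives p(r) = r^3 + 16r^2 + 59r + 44.
Since p(-4) = 0, r = -4 is a root.
Dividing by (r + 4) leaves r^2 + 12r + 11.
The quadratic factors as (r + 11)·(r + 1).
Eigenvalues: -11, -4, -1.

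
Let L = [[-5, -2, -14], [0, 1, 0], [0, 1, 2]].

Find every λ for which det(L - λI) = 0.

Compute the characteristic polynomial p(t) = det(tI - L).
Expanding the 3×3 determinant: p(t) = t^3 + 2t^2 - 13t + 10.
Since p(2) = 0, t = 2 is a root.
Dividing by (t - 2) leaves t^2 + 4t - 5.
The quadratic factors as (t + 5)·(t - 1).
Eigenvalues: -5, 1, 2.

-5, 1, 2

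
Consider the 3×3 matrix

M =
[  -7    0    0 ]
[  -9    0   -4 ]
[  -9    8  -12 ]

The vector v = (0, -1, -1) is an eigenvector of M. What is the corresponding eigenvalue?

Compute Mv: M·(0, -1, -1) = (0, 4, 4).
Since Mv = λv, compare component 2: 4 = λ·-1, so λ = -4.

-4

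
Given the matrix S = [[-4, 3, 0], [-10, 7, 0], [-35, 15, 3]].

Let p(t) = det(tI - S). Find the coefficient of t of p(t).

p(t) = t^3 - 6t^2 + 11t - 6.
The coefficient of t is 11.

11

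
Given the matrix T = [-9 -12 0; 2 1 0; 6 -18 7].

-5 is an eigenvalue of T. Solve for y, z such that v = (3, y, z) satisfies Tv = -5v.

-1, -3

We need (T + 5I)v = 0.
T + 5I = [[-4, -12, 0], [2, 6, 0], [6, -18, 12]].
Row 1: (-4)·3 + (-12)·y + (0)·z = 0
Row 2: (2)·3 + (6)·y + (0)·z = 0
Row 3: (6)·3 + (-18)·y + (12)·z = 0
Solving gives y = -1, z = -3.
Check: T·(3, -1, -3) = (-15, 5, 15) = -5·(3, -1, -3).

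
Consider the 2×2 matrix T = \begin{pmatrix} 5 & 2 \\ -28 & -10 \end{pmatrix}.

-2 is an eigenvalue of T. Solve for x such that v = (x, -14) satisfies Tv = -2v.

We need (T + 2I)v = 0.
T + 2I = [[7, 2], [-28, -8]].
Row 1: (7)·x + (2)·-14 = 0
Row 2: (-28)·x + (-8)·-14 = 0
Solving gives x = 4.
Check: T·(4, -14) = (-8, 28) = -2·(4, -14).

4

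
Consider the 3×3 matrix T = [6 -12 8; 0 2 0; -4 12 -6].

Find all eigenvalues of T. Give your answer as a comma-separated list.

Compute the characteristic polynomial p(λ) = det(λI - T).
Expanding the 3×3 determinant: p(λ) = λ^3 - 2λ^2 - 4λ + 8.
Try λ = 2: p(2) = 0, so 2 is a root.
Dividing by (λ - 2) leaves λ^2 - 4.
The quadratic factors as (λ + 2)·(λ - 2).
Eigenvalues: -2, 2, 2.

-2, 2, 2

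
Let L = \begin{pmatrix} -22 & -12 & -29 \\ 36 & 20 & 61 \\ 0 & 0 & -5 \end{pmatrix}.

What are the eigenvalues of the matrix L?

The characteristic polynomial is p(μ) = det(μI - L).
Expanding the 3×3 determinant: p(μ) = μ^3 + 7μ^2 + 2μ - 40.
Try μ = -4: p(-4) = 0, so -4 is a root.
Factor out (μ + 4): p(μ) = (μ + 4)·(μ^2 + 3μ - 10).
The quadratic factors as (μ + 5)·(μ - 2).
Eigenvalues: -5, -4, 2.

-5, -4, 2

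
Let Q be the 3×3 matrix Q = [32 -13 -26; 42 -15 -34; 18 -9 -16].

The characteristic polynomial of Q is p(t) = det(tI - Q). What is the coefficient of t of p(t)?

-44

p(t) = t^3 - t^2 - 44t + 84.
The coefficient of t is -44.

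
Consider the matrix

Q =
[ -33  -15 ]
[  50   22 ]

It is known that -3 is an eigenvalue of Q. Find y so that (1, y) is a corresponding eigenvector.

We need (Q + 3I)v = 0.
Q + 3I = [[-30, -15], [50, 25]].
Row 1: (-30)·1 + (-15)·y = 0
Row 2: (50)·1 + (25)·y = 0
Solving gives y = -2.
Check: Q·(1, -2) = (-3, 6) = -3·(1, -2).

-2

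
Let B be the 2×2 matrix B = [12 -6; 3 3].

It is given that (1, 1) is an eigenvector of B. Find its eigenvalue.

6

Compute Bv: B·(1, 1) = (6, 6).
Since Bv = λv, compare component 1: 6 = λ·1, so λ = 6.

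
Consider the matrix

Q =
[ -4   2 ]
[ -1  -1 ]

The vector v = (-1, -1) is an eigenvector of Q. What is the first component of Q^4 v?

First find the eigenvalue: Qv = (2, 2) = -2·(-1, -1), so λ = -2.
Then Q^4 v = λ^4·v = (-2)^4·(-1, -1) = 16·(-1, -1) = (-16, -16).

-16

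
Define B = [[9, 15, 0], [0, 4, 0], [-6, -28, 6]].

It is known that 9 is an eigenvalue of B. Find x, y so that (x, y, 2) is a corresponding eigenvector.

We need (B - 9I)v = 0.
B - 9I = [[0, 15, 0], [0, -5, 0], [-6, -28, -3]].
Row 1: (0)·x + (15)·y + (0)·2 = 0
Row 2: (0)·x + (-5)·y + (0)·2 = 0
Row 3: (-6)·x + (-28)·y + (-3)·2 = 0
Solving gives x = -1, y = 0.
Check: B·(-1, 0, 2) = (-9, 0, 18) = 9·(-1, 0, 2).

-1, 0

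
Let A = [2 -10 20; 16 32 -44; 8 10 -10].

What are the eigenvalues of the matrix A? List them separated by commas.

Set up det(lambda·I - A) = 0.
Expanding along the first row, p(lambda) = lambda^3 - 24·lambda^2 + 164·lambda - 240.
Rational-root test: lambda = 2 gives p(2) = 0.
Dividing by (lambda - 2) leaves lambda^2 - 22·lambda + 120.
The quadratic factors as (lambda - 10)·(lambda - 12).
Eigenvalues: 2, 10, 12.

2, 10, 12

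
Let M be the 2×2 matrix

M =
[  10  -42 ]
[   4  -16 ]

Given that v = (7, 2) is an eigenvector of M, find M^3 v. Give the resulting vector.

First find the eigenvalue: Mv = (-14, -4) = -2·(7, 2), so λ = -2.
Then M^3 v = λ^3·v = (-2)^3·(7, 2) = -8·(7, 2) = (-56, -16).

(-56, -16)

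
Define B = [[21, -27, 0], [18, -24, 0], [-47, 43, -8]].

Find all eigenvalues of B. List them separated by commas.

Compute the characteristic polynomial p(λ) = det(λI - B).
Expanding along the first row, p(λ) = λ^3 + 11λ^2 + 6λ - 144.
Try λ = -6: p(-6) = 0, so -6 is a root.
Dividing by (λ + 6) leaves λ^2 + 5λ - 24.
The quadratic factors as (λ + 8)·(λ - 3).
Eigenvalues: -8, -6, 3.

-8, -6, 3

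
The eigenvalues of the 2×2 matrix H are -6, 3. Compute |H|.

-18

det(H) is the product of the eigenvalues: (-6) · (3) = -18.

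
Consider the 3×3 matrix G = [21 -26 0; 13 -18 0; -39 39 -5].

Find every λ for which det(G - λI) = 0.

-5, -5, 8

Set up det(rI - G) = 0.
Expanding the 3×3 determinant: p(r) = r^3 + 2r^2 - 55r - 200.
Rational-root test: r = 8 gives p(8) = 0.
Factor out (r - 8): p(r) = (r - 8)·(r^2 + 10r + 25).
The quadratic factor is (r + 5)^2.
Eigenvalues: -5, -5, 8.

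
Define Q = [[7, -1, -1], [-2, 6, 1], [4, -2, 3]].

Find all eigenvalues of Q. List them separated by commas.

5, 5, 6

The characteristic polynomial is p(λ) = det(λI - Q).
Cofactor expansion gives p(λ) = λ^3 - 16λ^2 + 85λ - 150.
Since p(5) = 0, λ = 5 is a root.
Dividing by (λ - 5) leaves λ^2 - 11λ + 30.
The quadratic factors as (λ - 5)·(λ - 6).
Eigenvalues: 5, 5, 6.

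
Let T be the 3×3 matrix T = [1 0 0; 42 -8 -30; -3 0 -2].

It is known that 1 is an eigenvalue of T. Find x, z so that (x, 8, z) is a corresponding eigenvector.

We need (T - 1I)v = 0.
T - 1I = [[0, 0, 0], [42, -9, -30], [-3, 0, -3]].
Row 1: (0)·x + (0)·8 + (0)·z = 0
Row 2: (42)·x + (-9)·8 + (-30)·z = 0
Row 3: (-3)·x + (0)·8 + (-3)·z = 0
Solving gives x = 1, z = -1.
Check: T·(1, 8, -1) = (1, 8, -1) = 1·(1, 8, -1).

1, -1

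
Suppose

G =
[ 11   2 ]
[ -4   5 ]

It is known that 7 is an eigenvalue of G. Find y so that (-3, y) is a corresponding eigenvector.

6

We need (G - 7I)v = 0.
G - 7I = [[4, 2], [-4, -2]].
Row 1: (4)·-3 + (2)·y = 0
Row 2: (-4)·-3 + (-2)·y = 0
Solving gives y = 6.
Check: G·(-3, 6) = (-21, 42) = 7·(-3, 6).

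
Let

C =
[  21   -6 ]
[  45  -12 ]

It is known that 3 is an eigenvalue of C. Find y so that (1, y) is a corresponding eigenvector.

3

We need (C - 3I)v = 0.
C - 3I = [[18, -6], [45, -15]].
Row 1: (18)·1 + (-6)·y = 0
Row 2: (45)·1 + (-15)·y = 0
Solving gives y = 3.
Check: C·(1, 3) = (3, 9) = 3·(1, 3).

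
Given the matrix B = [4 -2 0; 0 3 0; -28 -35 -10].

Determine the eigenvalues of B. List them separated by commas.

-10, 3, 4

The characteristic polynomial is p(μ) = det(μI - B).
Expanding the 3×3 determinant: p(μ) = μ^3 + 3μ^2 - 58μ + 120.
Rational-root test: μ = -10 gives p(-10) = 0.
Dividing by (μ + 10) leaves μ^2 - 7μ + 12.
The quadratic factors as (μ - 3)·(μ - 4).
Eigenvalues: -10, 3, 4.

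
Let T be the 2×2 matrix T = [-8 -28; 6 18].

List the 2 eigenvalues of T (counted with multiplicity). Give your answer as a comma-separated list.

det(T - λI) = (-8 - λ)(18 - λ) - (-28)·(6) = λ^2 - 10λ + 24.
This factors as (λ - 4)·(λ - 6) = 0.
Eigenvalues: 4, 6.

4, 6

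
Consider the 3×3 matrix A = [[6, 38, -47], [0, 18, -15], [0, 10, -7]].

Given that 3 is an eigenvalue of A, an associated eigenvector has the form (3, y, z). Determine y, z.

We need (A - 3I)v = 0.
A - 3I = [[3, 38, -47], [0, 15, -15], [0, 10, -10]].
Row 1: (3)·3 + (38)·y + (-47)·z = 0
Row 2: (0)·3 + (15)·y + (-15)·z = 0
Row 3: (0)·3 + (10)·y + (-10)·z = 0
Solving gives y = 1, z = 1.
Check: A·(3, 1, 1) = (9, 3, 3) = 3·(3, 1, 1).

1, 1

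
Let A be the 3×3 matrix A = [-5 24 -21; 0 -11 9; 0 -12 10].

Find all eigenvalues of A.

Set up det(tI - A) = 0.
Expanding along the first row, p(t) = t^3 + 6t^2 + 3t - 10.
Try t = 1: p(1) = 0, so 1 is a root.
Factor out (t - 1): p(t) = (t - 1)·(t^2 + 7t + 10).
The quadratic factors as (t + 5)·(t + 2).
Eigenvalues: -5, -2, 1.

-5, -2, 1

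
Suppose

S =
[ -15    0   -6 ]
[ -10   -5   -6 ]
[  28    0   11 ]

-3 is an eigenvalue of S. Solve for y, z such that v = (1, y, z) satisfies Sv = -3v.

1, -2

We need (S + 3I)v = 0.
S + 3I = [[-12, 0, -6], [-10, -2, -6], [28, 0, 14]].
Row 1: (-12)·1 + (0)·y + (-6)·z = 0
Row 2: (-10)·1 + (-2)·y + (-6)·z = 0
Row 3: (28)·1 + (0)·y + (14)·z = 0
Solving gives y = 1, z = -2.
Check: S·(1, 1, -2) = (-3, -3, 6) = -3·(1, 1, -2).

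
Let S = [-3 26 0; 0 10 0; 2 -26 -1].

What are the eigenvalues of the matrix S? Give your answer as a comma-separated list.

-3, -1, 10

The characteristic polynomial is p(r) = det(rI - S).
Expanding along the first row, p(r) = r^3 - 6r^2 - 37r - 30.
Try r = 10: p(10) = 0, so 10 is a root.
Dividing by (r - 10) leaves r^2 + 4r + 3.
The quadratic factors as (r + 3)·(r + 1).
Eigenvalues: -3, -1, 10.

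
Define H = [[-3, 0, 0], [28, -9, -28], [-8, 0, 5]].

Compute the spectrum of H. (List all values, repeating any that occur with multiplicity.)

-9, -3, 5

The characteristic polynomial is p(μ) = det(μI - H).
Cofactor expansion gives p(μ) = μ^3 + 7μ^2 - 33μ - 135.
Try μ = -3: p(-3) = 0, so -3 is a root.
Factor out (μ + 3): p(μ) = (μ + 3)·(μ^2 + 4μ - 45).
The quadratic factors as (μ + 9)·(μ - 5).
Eigenvalues: -9, -3, 5.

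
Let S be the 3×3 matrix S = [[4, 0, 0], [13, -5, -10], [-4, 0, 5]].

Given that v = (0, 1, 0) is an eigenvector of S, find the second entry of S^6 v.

First find the eigenvalue: Sv = (0, -5, 0) = -5·(0, 1, 0), so λ = -5.
Then S^6 v = λ^6·v = (-5)^6·(0, 1, 0) = 15625·(0, 1, 0) = (0, 15625, 0).

15625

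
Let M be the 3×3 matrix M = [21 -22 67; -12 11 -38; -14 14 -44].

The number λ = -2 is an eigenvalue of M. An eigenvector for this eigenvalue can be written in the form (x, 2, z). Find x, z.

-1, 1

We need (M + 2I)v = 0.
M + 2I = [[23, -22, 67], [-12, 13, -38], [-14, 14, -42]].
Row 1: (23)·x + (-22)·2 + (67)·z = 0
Row 2: (-12)·x + (13)·2 + (-38)·z = 0
Row 3: (-14)·x + (14)·2 + (-42)·z = 0
Solving gives x = -1, z = 1.
Check: M·(-1, 2, 1) = (2, -4, -2) = -2·(-1, 2, 1).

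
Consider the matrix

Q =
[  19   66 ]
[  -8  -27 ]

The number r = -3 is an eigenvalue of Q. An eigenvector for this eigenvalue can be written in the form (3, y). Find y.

We need (Q + 3I)v = 0.
Q + 3I = [[22, 66], [-8, -24]].
Row 1: (22)·3 + (66)·y = 0
Row 2: (-8)·3 + (-24)·y = 0
Solving gives y = -1.
Check: Q·(3, -1) = (-9, 3) = -3·(3, -1).

-1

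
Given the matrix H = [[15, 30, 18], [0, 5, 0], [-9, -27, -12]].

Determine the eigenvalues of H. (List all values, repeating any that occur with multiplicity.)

-3, 5, 6

The characteristic polynomial is p(lambda) = det(lambda·I - H).
Expanding the 3×3 determinant: p(lambda) = lambda^3 - 8·lambda^2 - 3·lambda + 90.
Try lambda = -3: p(-3) = 0, so -3 is a root.
Factor out (lambda + 3): p(lambda) = (lambda + 3)·(lambda^2 - 11·lambda + 30).
The quadratic factors as (lambda - 5)·(lambda - 6).
Eigenvalues: -3, 5, 6.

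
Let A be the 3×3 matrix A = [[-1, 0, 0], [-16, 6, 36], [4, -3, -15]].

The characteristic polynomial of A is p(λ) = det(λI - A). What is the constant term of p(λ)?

18

p(λ) = λ^3 + 10λ^2 + 27λ + 18.
The constant term is 18.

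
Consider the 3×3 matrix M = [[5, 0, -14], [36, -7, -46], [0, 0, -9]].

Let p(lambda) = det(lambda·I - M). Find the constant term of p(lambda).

-315

p(lambda) = lambda^3 + 11·lambda^2 - 17·lambda - 315.
The constant term is -315.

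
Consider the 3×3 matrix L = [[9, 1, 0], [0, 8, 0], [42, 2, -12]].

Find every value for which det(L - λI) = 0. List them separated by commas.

-12, 8, 9

Set up det(rI - L) = 0.
Expanding along the first row, p(r) = r^3 - 5r^2 - 132r + 864.
Since p(8) = 0, r = 8 is a root.
Factor out (r - 8): p(r) = (r - 8)·(r^2 + 3r - 108).
The quadratic factors as (r + 12)·(r - 9).
Eigenvalues: -12, 8, 9.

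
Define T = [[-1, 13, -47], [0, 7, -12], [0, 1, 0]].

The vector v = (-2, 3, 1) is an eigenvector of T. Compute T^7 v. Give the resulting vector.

(-4374, 6561, 2187)

First find the eigenvalue: Tv = (-6, 9, 3) = 3·(-2, 3, 1), so λ = 3.
Then T^7 v = λ^7·v = 3^7·(-2, 3, 1) = 2187·(-2, 3, 1) = (-4374, 6561, 2187).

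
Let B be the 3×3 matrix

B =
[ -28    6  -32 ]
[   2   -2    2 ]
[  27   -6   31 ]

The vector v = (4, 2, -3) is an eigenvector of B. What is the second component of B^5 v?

-2

First find the eigenvalue: Bv = (-4, -2, 3) = -1·(4, 2, -3), so λ = -1.
Then B^5 v = λ^5·v = (-1)^5·(4, 2, -3) = -1·(4, 2, -3) = (-4, -2, 3).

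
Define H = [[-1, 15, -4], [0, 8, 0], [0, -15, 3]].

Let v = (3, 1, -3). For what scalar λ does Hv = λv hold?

8

Compute Hv: H·(3, 1, -3) = (24, 8, -24).
Since Hv = λv, compare component 1: 24 = λ·3, so λ = 8.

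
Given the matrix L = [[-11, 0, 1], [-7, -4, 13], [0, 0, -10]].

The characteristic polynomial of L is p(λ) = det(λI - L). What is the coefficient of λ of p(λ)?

p(λ) = λ^3 + 25λ^2 + 194λ + 440.
The coefficient of λ is 194.

194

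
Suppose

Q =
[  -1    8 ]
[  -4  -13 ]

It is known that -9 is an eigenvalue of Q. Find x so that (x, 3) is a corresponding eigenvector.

-3

We need (Q + 9I)v = 0.
Q + 9I = [[8, 8], [-4, -4]].
Row 1: (8)·x + (8)·3 = 0
Row 2: (-4)·x + (-4)·3 = 0
Solving gives x = -3.
Check: Q·(-3, 3) = (27, -27) = -9·(-3, 3).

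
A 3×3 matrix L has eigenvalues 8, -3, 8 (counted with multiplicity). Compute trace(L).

13

trace(L) is the sum of the eigenvalues: (8) + (-3) + (8) = 13.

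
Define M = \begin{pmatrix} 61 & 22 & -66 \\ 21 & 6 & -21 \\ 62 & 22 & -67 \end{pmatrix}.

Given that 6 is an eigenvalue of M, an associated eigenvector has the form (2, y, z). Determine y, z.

We need (M - 6I)v = 0.
M - 6I = [[55, 22, -66], [21, 0, -21], [62, 22, -73]].
Row 1: (55)·2 + (22)·y + (-66)·z = 0
Row 2: (21)·2 + (0)·y + (-21)·z = 0
Row 3: (62)·2 + (22)·y + (-73)·z = 0
Solving gives y = 1, z = 2.
Check: M·(2, 1, 2) = (12, 6, 12) = 6·(2, 1, 2).

1, 2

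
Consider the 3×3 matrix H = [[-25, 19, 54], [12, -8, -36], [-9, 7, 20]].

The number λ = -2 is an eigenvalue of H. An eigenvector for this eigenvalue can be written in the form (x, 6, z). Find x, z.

12, 3

We need (H + 2I)v = 0.
H + 2I = [[-23, 19, 54], [12, -6, -36], [-9, 7, 22]].
Row 1: (-23)·x + (19)·6 + (54)·z = 0
Row 2: (12)·x + (-6)·6 + (-36)·z = 0
Row 3: (-9)·x + (7)·6 + (22)·z = 0
Solving gives x = 12, z = 3.
Check: H·(12, 6, 3) = (-24, -12, -6) = -2·(12, 6, 3).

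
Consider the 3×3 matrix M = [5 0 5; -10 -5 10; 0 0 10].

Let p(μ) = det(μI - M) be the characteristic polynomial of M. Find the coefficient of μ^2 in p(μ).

-10

The coefficient of μ^2 of det(μI - M) is −trace(M).
trace(M) = (5) + (-5) + (10) = 10, so the coefficient is -10.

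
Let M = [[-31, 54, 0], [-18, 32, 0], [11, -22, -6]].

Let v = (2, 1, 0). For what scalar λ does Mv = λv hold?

-4

Compute Mv: M·(2, 1, 0) = (-8, -4, 0).
Since Mv = λv, compare component 1: -8 = λ·2, so λ = -4.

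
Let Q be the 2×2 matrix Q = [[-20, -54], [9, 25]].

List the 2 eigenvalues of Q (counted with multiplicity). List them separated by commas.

-2, 7

det(Q - lambda·I) = (-20 - lambda)(25 - lambda) - (-54)·(9) = lambda^2 - 5·lambda - 14.
This factors as (lambda + 2)·(lambda - 7) = 0.
Eigenvalues: -2, 7.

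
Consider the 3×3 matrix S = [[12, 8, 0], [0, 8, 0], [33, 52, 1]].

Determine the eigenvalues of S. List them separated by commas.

The characteristic polynomial is p(λ) = det(λI - S).
Expanding the 3×3 determinant: p(λ) = λ^3 - 21λ^2 + 116λ - 96.
Since p(8) = 0, λ = 8 is a root.
Dividing by (λ - 8) leaves λ^2 - 13λ + 12.
The quadratic factors as (λ - 1)·(λ - 12).
Eigenvalues: 1, 8, 12.

1, 8, 12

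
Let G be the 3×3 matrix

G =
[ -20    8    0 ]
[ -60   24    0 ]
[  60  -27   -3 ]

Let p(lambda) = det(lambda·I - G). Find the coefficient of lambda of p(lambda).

-12

p(lambda) = lambda^3 - lambda^2 - 12·lambda.
The coefficient of lambda is -12.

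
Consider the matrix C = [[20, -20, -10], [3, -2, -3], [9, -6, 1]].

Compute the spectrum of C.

The characteristic polynomial is p(μ) = det(μI - C).
Expanding the 3×3 determinant: p(μ) = μ^3 - 19μ^2 + 110μ - 200.
Rational-root test: μ = 10 gives p(10) = 0.
Factor out (μ - 10): p(μ) = (μ - 10)·(μ^2 - 9μ + 20).
The quadratic factors as (μ - 4)·(μ - 5).
Eigenvalues: 4, 5, 10.

4, 5, 10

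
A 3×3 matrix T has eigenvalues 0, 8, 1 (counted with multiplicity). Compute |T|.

det(T) is the product of the eigenvalues: (0) · (8) · (1) = 0.

0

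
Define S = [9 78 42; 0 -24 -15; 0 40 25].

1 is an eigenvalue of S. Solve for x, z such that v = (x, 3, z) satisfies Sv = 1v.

-3, -5

We need (S - 1I)v = 0.
S - 1I = [[8, 78, 42], [0, -25, -15], [0, 40, 24]].
Row 1: (8)·x + (78)·3 + (42)·z = 0
Row 2: (0)·x + (-25)·3 + (-15)·z = 0
Row 3: (0)·x + (40)·3 + (24)·z = 0
Solving gives x = -3, z = -5.
Check: S·(-3, 3, -5) = (-3, 3, -5) = 1·(-3, 3, -5).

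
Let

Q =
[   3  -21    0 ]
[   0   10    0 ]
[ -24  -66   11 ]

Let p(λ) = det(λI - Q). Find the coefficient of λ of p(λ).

173

p(λ) = λ^3 - 24λ^2 + 173λ - 330.
The coefficient of λ is 173.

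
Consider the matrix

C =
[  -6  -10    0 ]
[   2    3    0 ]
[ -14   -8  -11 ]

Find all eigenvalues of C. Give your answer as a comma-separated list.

Compute the characteristic polynomial p(t) = det(tI - C).
Cofactor expansion gives p(t) = t^3 + 14t^2 + 35t + 22.
Try t = -2: p(-2) = 0, so -2 is a root.
Factor out (t + 2): p(t) = (t + 2)·(t^2 + 12t + 11).
The quadratic factors as (t + 11)·(t + 1).
Eigenvalues: -11, -2, -1.

-11, -2, -1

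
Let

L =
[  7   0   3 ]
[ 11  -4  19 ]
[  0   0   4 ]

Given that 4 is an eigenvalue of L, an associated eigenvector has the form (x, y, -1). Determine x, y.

We need (L - 4I)v = 0.
L - 4I = [[3, 0, 3], [11, -8, 19], [0, 0, 0]].
Row 1: (3)·x + (0)·y + (3)·-1 = 0
Row 2: (11)·x + (-8)·y + (19)·-1 = 0
Row 3: (0)·x + (0)·y + (0)·-1 = 0
Solving gives x = 1, y = -1.
Check: L·(1, -1, -1) = (4, -4, -4) = 4·(1, -1, -1).

1, -1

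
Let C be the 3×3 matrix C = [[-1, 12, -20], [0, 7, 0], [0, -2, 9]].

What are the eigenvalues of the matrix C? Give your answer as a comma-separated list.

-1, 7, 9

Set up det(rI - C) = 0.
Expanding the 3×3 determinant: p(r) = r^3 - 15r^2 + 47r + 63.
Rational-root test: r = 9 gives p(9) = 0.
Dividing by (r - 9) leaves r^2 - 6r - 7.
The quadratic factors as (r + 1)·(r - 7).
Eigenvalues: -1, 7, 9.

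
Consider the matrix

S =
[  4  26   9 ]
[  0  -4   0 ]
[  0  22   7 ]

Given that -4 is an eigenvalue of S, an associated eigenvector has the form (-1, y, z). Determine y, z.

We need (S + 4I)v = 0.
S + 4I = [[8, 26, 9], [0, 0, 0], [0, 22, 11]].
Row 1: (8)·-1 + (26)·y + (9)·z = 0
Row 2: (0)·-1 + (0)·y + (0)·z = 0
Row 3: (0)·-1 + (22)·y + (11)·z = 0
Solving gives y = 1, z = -2.
Check: S·(-1, 1, -2) = (4, -4, 8) = -4·(-1, 1, -2).

1, -2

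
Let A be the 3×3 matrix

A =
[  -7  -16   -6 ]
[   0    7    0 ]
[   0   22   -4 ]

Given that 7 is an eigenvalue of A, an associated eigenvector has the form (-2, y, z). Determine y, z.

1, 2

We need (A - 7I)v = 0.
A - 7I = [[-14, -16, -6], [0, 0, 0], [0, 22, -11]].
Row 1: (-14)·-2 + (-16)·y + (-6)·z = 0
Row 2: (0)·-2 + (0)·y + (0)·z = 0
Row 3: (0)·-2 + (22)·y + (-11)·z = 0
Solving gives y = 1, z = 2.
Check: A·(-2, 1, 2) = (-14, 7, 14) = 7·(-2, 1, 2).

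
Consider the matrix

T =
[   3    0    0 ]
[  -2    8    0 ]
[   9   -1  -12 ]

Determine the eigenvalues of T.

T is lower triangular, so its eigenvalues are the diagonal entries.
Diagonal: 3, 8, -12.

-12, 3, 8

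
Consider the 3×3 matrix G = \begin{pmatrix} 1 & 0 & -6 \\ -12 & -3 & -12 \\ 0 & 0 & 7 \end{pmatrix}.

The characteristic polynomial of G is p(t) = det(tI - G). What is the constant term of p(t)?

p(t) = t^3 - 5t^2 - 17t + 21.
The constant term is 21.

21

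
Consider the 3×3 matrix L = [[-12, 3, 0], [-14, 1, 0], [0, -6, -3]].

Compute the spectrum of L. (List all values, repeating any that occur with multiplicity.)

-6, -5, -3

Set up det(tI - L) = 0.
Cofactor expansion gives p(t) = t^3 + 14t^2 + 63t + 90.
Rational-root test: t = -5 gives p(-5) = 0.
Dividing by (t + 5) leaves t^2 + 9t + 18.
The quadratic factors as (t + 6)·(t + 3).
Eigenvalues: -6, -5, -3.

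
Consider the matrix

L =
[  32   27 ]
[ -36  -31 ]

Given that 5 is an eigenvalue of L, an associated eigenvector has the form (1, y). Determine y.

We need (L - 5I)v = 0.
L - 5I = [[27, 27], [-36, -36]].
Row 1: (27)·1 + (27)·y = 0
Row 2: (-36)·1 + (-36)·y = 0
Solving gives y = -1.
Check: L·(1, -1) = (5, -5) = 5·(1, -1).

-1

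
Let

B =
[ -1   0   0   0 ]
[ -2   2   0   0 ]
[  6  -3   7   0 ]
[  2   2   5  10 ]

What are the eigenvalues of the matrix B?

-1, 2, 7, 10

B is lower triangular, so its eigenvalues are the diagonal entries.
Diagonal: -1, 2, 7, 10.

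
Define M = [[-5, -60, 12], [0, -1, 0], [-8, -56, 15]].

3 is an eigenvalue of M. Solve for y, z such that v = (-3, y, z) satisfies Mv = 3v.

0, -2

We need (M - 3I)v = 0.
M - 3I = [[-8, -60, 12], [0, -4, 0], [-8, -56, 12]].
Row 1: (-8)·-3 + (-60)·y + (12)·z = 0
Row 2: (0)·-3 + (-4)·y + (0)·z = 0
Row 3: (-8)·-3 + (-56)·y + (12)·z = 0
Solving gives y = 0, z = -2.
Check: M·(-3, 0, -2) = (-9, 0, -6) = 3·(-3, 0, -2).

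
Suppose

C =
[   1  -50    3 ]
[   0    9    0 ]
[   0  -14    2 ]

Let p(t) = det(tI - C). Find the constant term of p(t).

-18

p(t) = t^3 - 12t^2 + 29t - 18.
The constant term is -18.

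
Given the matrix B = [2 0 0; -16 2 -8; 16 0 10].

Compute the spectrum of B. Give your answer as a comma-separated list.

Compute the characteristic polynomial p(r) = det(rI - B).
Cofactor expansion gives p(r) = r^3 - 14r^2 + 44r - 40.
Try r = 2: p(2) = 0, so 2 is a root.
Dividing by (r - 2) leaves r^2 - 12r + 20.
The quadratic factors as (r - 2)·(r - 10).
Eigenvalues: 2, 2, 10.

2, 2, 10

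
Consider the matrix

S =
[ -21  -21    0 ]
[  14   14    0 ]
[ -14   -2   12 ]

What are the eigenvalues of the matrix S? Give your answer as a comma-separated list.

-7, 0, 12

Compute the characteristic polynomial p(s) = det(sI - S).
Expanding the 3×3 determinant: p(s) = s^3 - 5s^2 - 84s.
Rational-root test: s = 12 gives p(12) = 0.
Factor out (s - 12): p(s) = (s - 12)·(s^2 + 7s).
The quadratic factors as (s + 7)·s.
Eigenvalues: -7, 0, 12.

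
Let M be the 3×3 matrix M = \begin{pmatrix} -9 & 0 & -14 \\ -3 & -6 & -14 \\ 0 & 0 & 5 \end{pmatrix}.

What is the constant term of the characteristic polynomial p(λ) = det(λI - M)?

-270

p(0) = det(0·I − M) = det(−M) = (−1)^3·det(M).
det(M) = 270, so p(0) = -270.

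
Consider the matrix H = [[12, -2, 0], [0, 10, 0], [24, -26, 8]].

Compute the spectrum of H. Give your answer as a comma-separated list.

Compute the characteristic polynomial p(r) = det(rI - H).
Expanding along the first row, p(r) = r^3 - 30r^2 + 296r - 960.
Since p(12) = 0, r = 12 is a root.
Dividing by (r - 12) leaves r^2 - 18r + 80.
The quadratic factors as (r - 8)·(r - 10).
Eigenvalues: 8, 10, 12.

8, 10, 12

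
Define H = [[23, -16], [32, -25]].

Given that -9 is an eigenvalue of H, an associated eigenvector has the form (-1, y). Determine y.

We need (H + 9I)v = 0.
H + 9I = [[32, -16], [32, -16]].
Row 1: (32)·-1 + (-16)·y = 0
Row 2: (32)·-1 + (-16)·y = 0
Solving gives y = -2.
Check: H·(-1, -2) = (9, 18) = -9·(-1, -2).

-2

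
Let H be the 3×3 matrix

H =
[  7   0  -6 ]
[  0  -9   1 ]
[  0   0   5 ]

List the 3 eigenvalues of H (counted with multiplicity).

H is upper triangular, so its eigenvalues are the diagonal entries.
Diagonal: 7, -9, 5.

-9, 5, 7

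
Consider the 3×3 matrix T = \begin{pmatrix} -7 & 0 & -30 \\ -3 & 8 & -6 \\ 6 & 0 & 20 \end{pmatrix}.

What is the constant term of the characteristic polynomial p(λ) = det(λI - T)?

-320

p(0) = det(0·I − T) = det(−T) = (−1)^3·det(T).
det(T) = 320, so p(0) = -320.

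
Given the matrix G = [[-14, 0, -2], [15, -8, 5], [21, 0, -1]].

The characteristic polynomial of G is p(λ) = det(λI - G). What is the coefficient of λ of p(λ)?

176

p(λ) = λ^3 + 23λ^2 + 176λ + 448.
The coefficient of λ is 176.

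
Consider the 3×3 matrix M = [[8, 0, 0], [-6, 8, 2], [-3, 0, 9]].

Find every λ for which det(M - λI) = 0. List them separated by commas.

Compute the characteristic polynomial p(r) = det(rI - M).
Cofactor expansion gives p(r) = r^3 - 25r^2 + 208r - 576.
Rational-root test: r = 9 gives p(9) = 0.
Dividing by (r - 9) leaves r^2 - 16r + 64.
The quadratic factor is (r - 8)^2.
Eigenvalues: 8, 8, 9.

8, 8, 9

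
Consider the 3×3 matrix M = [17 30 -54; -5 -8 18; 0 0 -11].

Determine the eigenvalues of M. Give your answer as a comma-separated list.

-11, 2, 7

Compute the characteristic polynomial p(λ) = det(λI - M).
Cofactor expansion gives p(λ) = λ^3 + 2λ^2 - 85λ + 154.
Since p(2) = 0, λ = 2 is a root.
Dividing by (λ - 2) leaves λ^2 + 4λ - 77.
The quadratic factors as (λ + 11)·(λ - 7).
Eigenvalues: -11, 2, 7.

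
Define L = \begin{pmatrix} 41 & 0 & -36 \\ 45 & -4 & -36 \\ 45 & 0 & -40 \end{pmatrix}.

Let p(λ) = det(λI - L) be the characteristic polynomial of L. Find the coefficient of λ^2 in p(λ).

3

The coefficient of λ^2 of det(λI - L) is −trace(L).
trace(L) = (41) + (-4) + (-40) = -3, so the coefficient is 3.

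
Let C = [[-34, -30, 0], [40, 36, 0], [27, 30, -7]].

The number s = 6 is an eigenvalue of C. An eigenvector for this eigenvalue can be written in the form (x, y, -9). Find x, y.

9, -12

We need (C - 6I)v = 0.
C - 6I = [[-40, -30, 0], [40, 30, 0], [27, 30, -13]].
Row 1: (-40)·x + (-30)·y + (0)·-9 = 0
Row 2: (40)·x + (30)·y + (0)·-9 = 0
Row 3: (27)·x + (30)·y + (-13)·-9 = 0
Solving gives x = 9, y = -12.
Check: C·(9, -12, -9) = (54, -72, -54) = 6·(9, -12, -9).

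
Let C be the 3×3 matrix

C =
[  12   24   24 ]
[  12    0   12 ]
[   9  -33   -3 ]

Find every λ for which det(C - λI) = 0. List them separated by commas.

-12, 9, 12

The characteristic polynomial is p(r) = det(rI - C).
Expanding along the first row, p(r) = r^3 - 9r^2 - 144r + 1296.
Rational-root test: r = 9 gives p(9) = 0.
Dividing by (r - 9) leaves r^2 - 144.
The quadratic factors as (r + 12)·(r - 12).
Eigenvalues: -12, 9, 12.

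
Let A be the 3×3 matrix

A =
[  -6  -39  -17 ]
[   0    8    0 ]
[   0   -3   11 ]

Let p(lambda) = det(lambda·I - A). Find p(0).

p(0) = det(0·I − A) = det(−A) = (−1)^3·det(A).
det(A) = -528, so p(0) = 528.

528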